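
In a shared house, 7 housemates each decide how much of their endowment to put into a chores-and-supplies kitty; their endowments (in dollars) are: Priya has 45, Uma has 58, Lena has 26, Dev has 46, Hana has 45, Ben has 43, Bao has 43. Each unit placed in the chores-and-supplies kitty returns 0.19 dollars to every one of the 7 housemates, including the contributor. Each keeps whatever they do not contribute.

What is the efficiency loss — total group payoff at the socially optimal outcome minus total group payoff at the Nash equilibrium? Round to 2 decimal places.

100.98 dollars

The private return per contributed unit is 0.19 < 1 for everyone, so the Nash equilibrium is zero contribution and the group total is Σ E_j = 45 + 58 + 26 + 46 + 45 + 43 + 43 = 306.
Each contributed unit returns 1.330 to the group, so the social optimum is full contribution by everyone: group total = 1.330 × 306 = 406.98.
Efficiency loss = (1.330 − 1) × 306 = 100.98.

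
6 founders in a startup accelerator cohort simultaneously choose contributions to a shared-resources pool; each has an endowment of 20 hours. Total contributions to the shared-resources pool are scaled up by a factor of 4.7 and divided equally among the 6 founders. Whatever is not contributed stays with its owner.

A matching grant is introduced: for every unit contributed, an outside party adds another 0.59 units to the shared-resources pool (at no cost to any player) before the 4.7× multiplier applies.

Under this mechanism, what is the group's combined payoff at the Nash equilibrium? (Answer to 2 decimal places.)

896.76 hours

The effective private return per unit is now 4.7 × 1.59 / 6 = 1.2455 > 1, so every player's dominant strategy flips to full contribution.
At the Nash equilibrium everyone contributes 20. Group total payoff = 4.7 × 1.59 × 120 = 896.76.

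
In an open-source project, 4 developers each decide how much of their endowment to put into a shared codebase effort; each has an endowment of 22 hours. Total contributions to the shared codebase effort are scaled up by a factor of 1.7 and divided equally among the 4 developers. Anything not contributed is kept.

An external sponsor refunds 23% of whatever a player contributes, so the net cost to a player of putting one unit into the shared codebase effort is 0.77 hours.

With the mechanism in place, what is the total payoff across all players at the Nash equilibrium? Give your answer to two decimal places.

Even with the mechanism, each unit contributed returns only (1.7/4) / 0.77 = 0.5519 per unit of net cost, so contributing nothing is still dominant.
At the Nash equilibrium no one contributes; group total payoff = 4 × 22 = 88.

88.00 hours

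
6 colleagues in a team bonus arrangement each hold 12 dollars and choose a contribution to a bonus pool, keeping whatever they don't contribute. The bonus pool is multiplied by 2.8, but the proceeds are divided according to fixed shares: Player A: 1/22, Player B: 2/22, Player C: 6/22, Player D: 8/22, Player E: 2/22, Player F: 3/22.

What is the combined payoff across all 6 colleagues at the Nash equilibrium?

Player j's private return per contributed unit is 2.8 × (j's share). Contributing is weakly dominant for j when that share is at least 1/2.8 = 0.3571, and contributing 0 is dominant otherwise.
Player D alone (share 8/22) is above the threshold, contributing 12; the remaining 5 contribute 0. Total contributed: 12.
The bonus pool pays out 2.8 × 12 = 33.60 in total (split across the unequal shares, but the aggregate is all that matters for the group sum).
The 5 free-riders keep 12 each, adding 60. Group total = 60 + 33.60 = 93.60.

93.60 dollars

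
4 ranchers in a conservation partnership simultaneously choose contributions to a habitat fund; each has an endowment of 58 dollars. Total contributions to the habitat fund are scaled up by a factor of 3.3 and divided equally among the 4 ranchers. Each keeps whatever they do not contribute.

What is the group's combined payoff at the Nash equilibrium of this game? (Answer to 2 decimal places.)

Each contributed unit returns 3.3/4 = 0.8250 to its contributor — below 1 — so contributing 0 is dominant for every player. At the Nash equilibrium everyone keeps their 58, and the group total is 4 × 58 = 232.

232.00 dollars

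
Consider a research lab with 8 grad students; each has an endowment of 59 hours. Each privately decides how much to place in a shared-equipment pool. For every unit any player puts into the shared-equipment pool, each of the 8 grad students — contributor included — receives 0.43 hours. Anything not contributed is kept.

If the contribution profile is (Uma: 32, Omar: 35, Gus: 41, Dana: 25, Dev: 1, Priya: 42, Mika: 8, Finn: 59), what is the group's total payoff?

1064.92 hours

Total contributed: 32 + 35 + 41 + 25 + 1 + 42 + 8 + 59 = 243; total kept: 8 × 59 − 243 = 229.
The shared-equipment pool pays out 0.43 × 8 × 243 = 835.92 in aggregate.
Group total = 229 + 835.92 = 1064.92.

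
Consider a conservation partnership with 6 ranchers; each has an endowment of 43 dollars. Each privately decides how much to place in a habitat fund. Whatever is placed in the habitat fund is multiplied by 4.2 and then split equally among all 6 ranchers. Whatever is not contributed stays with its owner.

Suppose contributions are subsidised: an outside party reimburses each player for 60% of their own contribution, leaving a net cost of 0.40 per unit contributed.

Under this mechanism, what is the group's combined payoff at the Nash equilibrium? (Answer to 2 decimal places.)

With the mechanism, a contributed unit returns (4.2/6) / 0.40 = 1.7500 per unit of net cost to the contributor — now above 1 — so contributing fully is weakly dominant for every player.
So the Nash equilibrium is full contribution by all 6; the group earns 6 × (43 × 0.60 + 4.2 × 43) = 1238.40.

1238.40 dollars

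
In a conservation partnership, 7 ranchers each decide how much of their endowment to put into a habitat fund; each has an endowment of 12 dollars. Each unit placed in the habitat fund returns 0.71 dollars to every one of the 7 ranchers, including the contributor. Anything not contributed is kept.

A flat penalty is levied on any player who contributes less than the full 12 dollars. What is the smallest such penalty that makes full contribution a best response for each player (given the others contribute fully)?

Given the others contribute fully, the best deviation is to contribute 0 (any partial contribution still incurs the fine and gives up units whose private return 0.71 is below 1).
Deviating from 12 to 0 saves 12 dollars but forfeits the deviator's share of the drop in the habitat fund: 0.71 × 12 = 8.52.
So the deviation gain is 12 − 8.52 = 3.48, and the fine must be at least 3.48 dollars to wipe it out.

3.48 dollars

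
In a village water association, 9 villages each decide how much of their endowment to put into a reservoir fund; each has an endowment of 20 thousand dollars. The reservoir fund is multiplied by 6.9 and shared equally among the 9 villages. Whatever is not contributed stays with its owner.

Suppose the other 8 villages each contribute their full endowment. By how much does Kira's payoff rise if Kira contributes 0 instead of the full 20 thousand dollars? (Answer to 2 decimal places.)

4.67 thousand dollars

Switching from a contribution of 20 to 0 lets Kira keep an extra 20 thousand dollars, but lowers the reservoir fund by 20, which costs Kira their own share of that drop: 6.9/9 × 20 = 15.33.
Net gain = 20 − 15.33 = 4.67. The private return per contributed unit (0.7667) is below 1, so free-riding is indeed the best response regardless of what the others do.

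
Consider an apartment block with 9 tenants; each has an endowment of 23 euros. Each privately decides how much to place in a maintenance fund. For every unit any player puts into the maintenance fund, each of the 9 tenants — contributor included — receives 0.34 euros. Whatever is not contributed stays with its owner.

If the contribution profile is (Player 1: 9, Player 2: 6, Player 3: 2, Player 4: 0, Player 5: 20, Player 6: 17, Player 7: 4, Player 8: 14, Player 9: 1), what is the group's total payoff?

Total contributed: 9 + 6 + 2 + 0 + 20 + 17 + 4 + 14 + 1 = 73; total kept: 9 × 23 − 73 = 134.
The maintenance fund pays out 0.34 × 9 × 73 = 223.38 in aggregate.
Group total = 134 + 223.38 = 357.38.

357.38 euros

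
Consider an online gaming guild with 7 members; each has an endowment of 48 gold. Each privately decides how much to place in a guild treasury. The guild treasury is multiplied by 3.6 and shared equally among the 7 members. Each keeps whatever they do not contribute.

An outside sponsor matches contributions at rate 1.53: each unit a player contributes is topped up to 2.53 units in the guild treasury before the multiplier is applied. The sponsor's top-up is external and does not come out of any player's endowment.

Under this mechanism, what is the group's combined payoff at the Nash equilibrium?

The effective private return per unit is now 3.6 × 2.53 / 7 = 1.3011 > 1, so every player's dominant strategy flips to full contribution.
So the Nash equilibrium is full contribution by all 7; the group earns 3.6 × 2.53 × 336 = 3060.29.

3060.29 gold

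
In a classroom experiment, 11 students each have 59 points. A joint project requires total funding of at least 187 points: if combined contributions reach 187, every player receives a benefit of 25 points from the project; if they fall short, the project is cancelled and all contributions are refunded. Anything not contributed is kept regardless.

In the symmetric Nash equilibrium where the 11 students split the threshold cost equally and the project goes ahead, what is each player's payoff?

Equal share of the threshold: 187/11 = 17.
At this profile no one gains by cutting their contribution: any cut drops the total below 187, the project is cancelled, contributions are refunded, and the deviator ends with 59, which is less than 59 − 17 + 25 = 67. Contributing more than 17 just wastes the excess. So contributing exactly 17 is a best response.
Each player's payoff: 59 − 17 + 25 = 67.

67 points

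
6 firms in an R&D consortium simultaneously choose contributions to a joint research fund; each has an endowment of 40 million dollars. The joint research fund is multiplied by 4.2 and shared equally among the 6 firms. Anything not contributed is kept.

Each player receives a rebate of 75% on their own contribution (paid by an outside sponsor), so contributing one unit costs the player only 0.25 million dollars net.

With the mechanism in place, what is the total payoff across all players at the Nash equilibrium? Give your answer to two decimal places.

1188.00 million dollars

With the mechanism, a contributed unit returns (4.2/6) / 0.25 = 2.8000 per unit of net cost to the contributor — now above 1 — so contributing fully is weakly dominant for every player.
At the Nash equilibrium everyone contributes 40. Group total payoff = 6 × (40 × 0.75 + 4.2 × 40) = 1188.00.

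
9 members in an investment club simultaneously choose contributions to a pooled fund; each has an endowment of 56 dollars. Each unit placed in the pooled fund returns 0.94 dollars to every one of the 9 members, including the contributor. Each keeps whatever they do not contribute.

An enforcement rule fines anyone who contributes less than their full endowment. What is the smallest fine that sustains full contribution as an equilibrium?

3.36 dollars

Given the others contribute fully, the best deviation is to contribute 0 (any partial contribution still incurs the fine and gives up units whose private return 0.94 is below 1).
Deviating from 56 to 0 saves 56 dollars but forfeits the deviator's share of the drop in the pooled fund: 0.94 × 56 = 52.64.
So the deviation gain is 56 − 52.64 = 3.36, and the fine must be at least 3.36 dollars to wipe it out.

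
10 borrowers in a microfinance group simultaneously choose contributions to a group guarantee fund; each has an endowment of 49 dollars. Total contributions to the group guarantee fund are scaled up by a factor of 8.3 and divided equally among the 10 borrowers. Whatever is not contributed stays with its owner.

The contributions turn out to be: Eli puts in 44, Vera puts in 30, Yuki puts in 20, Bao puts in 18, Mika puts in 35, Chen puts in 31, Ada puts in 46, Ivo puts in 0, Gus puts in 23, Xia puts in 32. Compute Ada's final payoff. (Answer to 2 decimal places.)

Total contributed: 44 + 30 + 20 + 18 + 35 + 31 + 46 + 0 + 23 + 32 = 279.
Each receives 8.3 × 279 / 10 = 231.57 from the group guarantee fund.
Ada keeps 49 − 46 = 3, so Ada's payoff is 3 + 231.57 = 234.57.

234.57 dollars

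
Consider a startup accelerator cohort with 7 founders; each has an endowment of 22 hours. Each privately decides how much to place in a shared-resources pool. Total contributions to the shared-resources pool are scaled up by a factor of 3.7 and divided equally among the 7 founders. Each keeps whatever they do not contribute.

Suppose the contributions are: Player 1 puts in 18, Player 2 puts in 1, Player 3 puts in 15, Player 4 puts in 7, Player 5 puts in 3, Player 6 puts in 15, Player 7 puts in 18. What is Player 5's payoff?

59.70 hours

Total contributed: 18 + 1 + 15 + 7 + 3 + 15 + 18 = 77.
Each receives 3.7 × 77 / 7 = 40.70 from the shared-resources pool.
Player 5 keeps 22 − 3 = 19, so Player 5's payoff is 19 + 40.70 = 59.70.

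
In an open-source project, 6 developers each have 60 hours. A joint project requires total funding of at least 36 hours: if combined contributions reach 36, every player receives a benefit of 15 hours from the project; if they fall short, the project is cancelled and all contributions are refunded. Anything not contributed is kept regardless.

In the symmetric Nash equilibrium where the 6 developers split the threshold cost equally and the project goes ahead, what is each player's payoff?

Equal share of the threshold: 36/6 = 6.
At this profile no one gains by cutting their contribution: any cut drops the total below 36, the project is cancelled, contributions are refunded, and the deviator ends with 60, which is less than 60 − 6 + 15 = 69. Contributing more than 6 just wastes the excess. So contributing exactly 6 is a best response.
Each player's payoff: 60 − 6 + 15 = 69.

69 hours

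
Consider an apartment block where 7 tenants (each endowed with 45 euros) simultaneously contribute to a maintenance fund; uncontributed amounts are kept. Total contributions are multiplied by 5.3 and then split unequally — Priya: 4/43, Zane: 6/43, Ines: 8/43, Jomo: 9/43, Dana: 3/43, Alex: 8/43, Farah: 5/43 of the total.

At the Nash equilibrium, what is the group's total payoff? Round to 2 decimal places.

Each unit j contributes comes back to j as 5.3 × (j's share), so j prefers to contribute only if that share exceeds 1/5.3 = 0.1887; otherwise keeping the unit dominates.
Only Jomo (9/43) clears that bar, contributing 45; the remaining 6 contribute 0. Total contributed: 45.
The maintenance fund pays out 5.3 × 45 = 238.50 in total (split across the unequal shares, but the aggregate is all that matters for the group sum).
The 6 free-riders keep 45 each, adding 270. Group total = 270 + 238.50 = 508.50.

508.50 euros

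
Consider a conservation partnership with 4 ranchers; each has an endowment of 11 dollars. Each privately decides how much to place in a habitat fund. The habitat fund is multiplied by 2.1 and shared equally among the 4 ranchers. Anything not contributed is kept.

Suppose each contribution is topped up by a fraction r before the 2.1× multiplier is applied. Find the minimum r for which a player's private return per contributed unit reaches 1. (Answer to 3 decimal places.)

With matching at rate r, one contributed unit becomes (1 + r) in the habitat fund and returns 2.1 × (1 + r) / 4 to the contributor.
Setting this equal to 1: 1 + r = 4/2.1 = 1.9048.
So the minimum matching rate is r = 1.9048 − 1 = 0.905.

0.905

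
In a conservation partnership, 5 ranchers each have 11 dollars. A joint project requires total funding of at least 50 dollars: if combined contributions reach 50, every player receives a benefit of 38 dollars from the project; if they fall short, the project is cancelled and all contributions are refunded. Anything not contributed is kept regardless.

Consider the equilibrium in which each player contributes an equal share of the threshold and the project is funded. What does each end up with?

Equal share of the threshold: 50/5 = 10.
At this profile no one gains by cutting their contribution: any cut drops the total below 50, the project is cancelled, contributions are refunded, and the deviator ends with 11, which is less than 11 − 10 + 38 = 39. Contributing more than 10 just wastes the excess. So contributing exactly 10 is a best response.
Each player's payoff: 11 − 10 + 38 = 39.

39 dollars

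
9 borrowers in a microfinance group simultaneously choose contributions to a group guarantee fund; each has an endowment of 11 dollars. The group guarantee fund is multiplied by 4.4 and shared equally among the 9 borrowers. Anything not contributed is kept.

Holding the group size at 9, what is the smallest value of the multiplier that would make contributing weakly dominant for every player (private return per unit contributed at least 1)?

A contributed unit returns (multiplier)/9 to its contributor.
This reaches 1 exactly when the multiplier is 9.

9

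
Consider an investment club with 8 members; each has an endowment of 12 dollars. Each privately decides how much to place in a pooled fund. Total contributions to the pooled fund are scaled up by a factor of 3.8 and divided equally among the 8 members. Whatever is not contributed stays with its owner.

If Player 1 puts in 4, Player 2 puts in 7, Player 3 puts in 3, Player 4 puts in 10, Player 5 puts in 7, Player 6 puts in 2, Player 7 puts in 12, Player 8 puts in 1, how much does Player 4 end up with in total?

Total contributed: 4 + 7 + 3 + 10 + 7 + 2 + 12 + 1 = 46.
Each receives 3.8 × 46 / 8 = 21.85 from the pooled fund.
Player 4 keeps 12 − 10 = 2, so Player 4's payoff is 2 + 21.85 = 23.85.

23.85 dollars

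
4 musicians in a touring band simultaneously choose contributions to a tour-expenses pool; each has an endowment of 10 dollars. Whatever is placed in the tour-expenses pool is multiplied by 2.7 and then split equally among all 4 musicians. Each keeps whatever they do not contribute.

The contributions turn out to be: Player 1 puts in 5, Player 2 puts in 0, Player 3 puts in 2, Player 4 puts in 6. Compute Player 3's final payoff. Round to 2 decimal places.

16.78 dollars

Total contributed: 5 + 0 + 2 + 6 = 13.
Each receives 2.7 × 13 / 4 = 8.78 from the tour-expenses pool.
Player 3 keeps 10 − 2 = 8, so Player 3's payoff is 8 + 8.78 = 16.78.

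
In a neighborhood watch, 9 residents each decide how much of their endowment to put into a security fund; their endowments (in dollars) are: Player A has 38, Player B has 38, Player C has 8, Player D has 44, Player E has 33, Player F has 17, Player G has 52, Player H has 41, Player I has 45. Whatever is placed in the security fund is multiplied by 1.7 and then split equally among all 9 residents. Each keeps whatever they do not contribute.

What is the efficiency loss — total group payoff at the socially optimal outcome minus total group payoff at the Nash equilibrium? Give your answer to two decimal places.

The private return per contributed unit is 1.7/9 = 0.1889 < 1 for every player regardless of endowment, so the Nash equilibrium is zero contribution and the group total is Σ E_j = 38 + 38 + 8 + 44 + 33 + 17 + 52 + 41 + 45 = 316.
Each contributed unit returns 1.700 to the group, so the social optimum is full contribution by everyone: group total = 1.700 × 316 = 537.20.
Efficiency loss = (1.700 − 1) × 316 = 221.20.

221.20 dollars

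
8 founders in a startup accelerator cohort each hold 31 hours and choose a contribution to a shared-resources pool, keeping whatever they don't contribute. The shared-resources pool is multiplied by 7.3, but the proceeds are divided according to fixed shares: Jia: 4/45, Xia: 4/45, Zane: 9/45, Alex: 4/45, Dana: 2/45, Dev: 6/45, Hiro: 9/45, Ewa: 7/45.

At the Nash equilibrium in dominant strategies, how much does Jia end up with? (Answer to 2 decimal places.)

91.35 hours

A player with share s gets back 7.3·s per unit contributed, so full contribution is dominant for anyone with s > 1/7.3 = 0.1370 and zero contribution is dominant for anyone below.
The shares above 0.1370 belong to Zane, Hiro and Ewa, contributing 31 each; the remaining 5 contribute 0. Total contributed: 93.
Jia keeps 31 and receives 7.3 × 93 × 4/45 = 60.35 from the shared-resources pool, for a payoff of 91.35.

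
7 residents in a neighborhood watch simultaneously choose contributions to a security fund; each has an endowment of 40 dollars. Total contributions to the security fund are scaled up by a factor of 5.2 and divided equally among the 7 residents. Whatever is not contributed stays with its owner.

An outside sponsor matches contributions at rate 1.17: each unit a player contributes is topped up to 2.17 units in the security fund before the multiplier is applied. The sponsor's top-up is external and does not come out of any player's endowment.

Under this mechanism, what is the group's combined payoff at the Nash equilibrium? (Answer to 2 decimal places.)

The effective private return per unit is now 5.2 × 2.17 / 7 = 1.6120 > 1, so every player's dominant strategy flips to full contribution.
So the Nash equilibrium is full contribution by all 7; the group earns 5.2 × 2.17 × 280 = 3159.52.

3159.52 dollars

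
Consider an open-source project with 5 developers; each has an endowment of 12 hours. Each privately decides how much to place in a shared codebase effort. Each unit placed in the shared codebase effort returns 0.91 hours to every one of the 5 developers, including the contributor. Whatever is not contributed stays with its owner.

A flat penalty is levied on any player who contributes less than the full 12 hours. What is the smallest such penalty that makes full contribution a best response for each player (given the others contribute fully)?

Given the others contribute fully, the best deviation is to contribute 0 (any partial contribution still incurs the fine and gives up units whose private return 0.91 is below 1).
Deviating from 12 to 0 saves 12 hours but forfeits the deviator's share of the drop in the shared codebase effort: 0.91 × 12 = 10.92.
So the deviation gain is 12 − 10.92 = 1.08, and the fine must be at least 1.08 hours to wipe it out.

1.08 hours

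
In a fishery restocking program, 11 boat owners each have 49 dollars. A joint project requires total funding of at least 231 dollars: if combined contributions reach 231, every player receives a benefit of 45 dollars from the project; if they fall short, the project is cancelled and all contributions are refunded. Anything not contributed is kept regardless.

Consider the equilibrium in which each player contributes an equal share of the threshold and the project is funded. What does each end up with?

Equal share of the threshold: 231/11 = 21.
At this profile no one gains by cutting their contribution: any cut drops the total below 231, the project is cancelled, contributions are refunded, and the deviator ends with 49, which is less than 49 − 21 + 45 = 73. Contributing more than 21 just wastes the excess. So contributing exactly 21 is a best response.
Each player's payoff: 49 − 21 + 45 = 73.

73 dollars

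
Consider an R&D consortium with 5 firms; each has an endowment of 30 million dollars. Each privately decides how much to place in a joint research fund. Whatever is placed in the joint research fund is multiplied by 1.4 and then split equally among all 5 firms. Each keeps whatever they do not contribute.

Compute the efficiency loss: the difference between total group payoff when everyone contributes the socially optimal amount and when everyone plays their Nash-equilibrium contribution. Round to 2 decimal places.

60.00 million dollars

Each contributed unit returns 1.4/5 = 0.2800 to its contributor — below 1 — so contributing 0 is dominant for every player. At the Nash equilibrium everyone keeps their 30, and the group total is 5 × 30 = 150.
Each contributed unit returns 1.400 to the group as a whole (0.2800 to each of 5 players), which exceeds 1, so the social optimum is full contribution: group total = 1.400 × 150 = 210.00.
Efficiency loss = 210.00 − 150 = 60.00.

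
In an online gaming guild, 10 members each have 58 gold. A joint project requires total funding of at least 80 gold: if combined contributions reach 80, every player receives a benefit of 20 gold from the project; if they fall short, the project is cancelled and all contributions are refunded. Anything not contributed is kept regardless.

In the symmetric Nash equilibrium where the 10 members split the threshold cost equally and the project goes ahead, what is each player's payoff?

70 gold

Equal share of the threshold: 80/10 = 8.
At this profile no one gains by cutting their contribution: any cut drops the total below 80, the project is cancelled, contributions are refunded, and the deviator ends with 58, which is less than 58 − 8 + 20 = 70. Contributing more than 8 just wastes the excess. So contributing exactly 8 is a best response.
Each player's payoff: 58 − 8 + 20 = 70.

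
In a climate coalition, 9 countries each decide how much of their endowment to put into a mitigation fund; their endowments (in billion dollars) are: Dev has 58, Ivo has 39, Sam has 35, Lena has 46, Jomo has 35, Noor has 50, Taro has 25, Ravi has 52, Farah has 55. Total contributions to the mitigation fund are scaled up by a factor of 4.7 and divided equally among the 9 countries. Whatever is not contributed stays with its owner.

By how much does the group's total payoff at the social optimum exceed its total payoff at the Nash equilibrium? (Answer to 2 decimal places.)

The private return per contributed unit is 4.7/9 = 0.5222 < 1 for every player regardless of endowment, so the Nash equilibrium is zero contribution and the group total is Σ E_j = 58 + 39 + 35 + 46 + 35 + 50 + 25 + 52 + 55 = 395.
Each contributed unit returns 4.700 to the group, so the social optimum is full contribution by everyone: group total = 4.700 × 395 = 1856.50.
Efficiency loss = (4.700 − 1) × 395 = 1461.50.

1461.50 billion dollars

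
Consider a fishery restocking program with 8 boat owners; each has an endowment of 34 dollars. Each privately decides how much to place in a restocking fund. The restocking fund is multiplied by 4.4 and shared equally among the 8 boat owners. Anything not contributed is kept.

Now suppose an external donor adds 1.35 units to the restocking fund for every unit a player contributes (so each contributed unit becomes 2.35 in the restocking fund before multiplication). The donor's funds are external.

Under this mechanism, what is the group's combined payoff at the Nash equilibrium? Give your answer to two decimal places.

2812.48 dollars

The effective private return per unit is now 4.4 × 2.35 / 8 = 1.2925 > 1, so every player's dominant strategy flips to full contribution.
So the Nash equilibrium is full contribution by all 8; the group earns 4.4 × 2.35 × 272 = 2812.48.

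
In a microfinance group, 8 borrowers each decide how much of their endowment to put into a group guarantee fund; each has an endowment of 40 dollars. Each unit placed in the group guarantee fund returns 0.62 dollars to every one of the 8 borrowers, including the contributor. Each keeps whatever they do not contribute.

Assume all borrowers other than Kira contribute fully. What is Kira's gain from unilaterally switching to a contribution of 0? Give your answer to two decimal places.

Switching from a contribution of 40 to 0 lets Kira keep an extra 40 dollars, but lowers the group guarantee fund by 40, which costs Kira their own share of that drop: 0.62 × 40 = 24.80.
Net gain = 40 − 24.80 = 15.20. The private return per contributed unit (0.62) is below 1, so free-riding is indeed the best response regardless of what the others do.

15.20 dollars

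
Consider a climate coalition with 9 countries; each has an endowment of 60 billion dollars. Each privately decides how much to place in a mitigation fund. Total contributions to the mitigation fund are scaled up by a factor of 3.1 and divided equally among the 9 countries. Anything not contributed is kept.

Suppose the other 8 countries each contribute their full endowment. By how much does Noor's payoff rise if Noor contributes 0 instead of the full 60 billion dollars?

Switching from a contribution of 60 to 0 lets Noor keep an extra 60 billion dollars, but lowers the mitigation fund by 60, which costs Noor their own share of that drop: 3.1/9 × 60 = 20.67.
Net gain = 60 − 20.67 = 39.33. The private return per contributed unit (0.3444) is below 1, so free-riding is indeed the best response regardless of what the others do.

39.33 billion dollars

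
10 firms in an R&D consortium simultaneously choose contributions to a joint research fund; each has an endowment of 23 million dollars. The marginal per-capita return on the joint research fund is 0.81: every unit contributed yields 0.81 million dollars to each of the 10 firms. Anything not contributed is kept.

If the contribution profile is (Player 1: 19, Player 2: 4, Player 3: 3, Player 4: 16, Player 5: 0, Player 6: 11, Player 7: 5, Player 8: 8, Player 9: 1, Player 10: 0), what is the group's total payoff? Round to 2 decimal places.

705.70 million dollars

Total contributed: 19 + 4 + 3 + 16 + 0 + 11 + 5 + 8 + 1 + 0 = 67; total kept: 10 × 23 − 67 = 163.
The joint research fund pays out 0.81 × 10 × 67 = 542.70 in aggregate.
Group total = 163 + 542.70 = 705.70.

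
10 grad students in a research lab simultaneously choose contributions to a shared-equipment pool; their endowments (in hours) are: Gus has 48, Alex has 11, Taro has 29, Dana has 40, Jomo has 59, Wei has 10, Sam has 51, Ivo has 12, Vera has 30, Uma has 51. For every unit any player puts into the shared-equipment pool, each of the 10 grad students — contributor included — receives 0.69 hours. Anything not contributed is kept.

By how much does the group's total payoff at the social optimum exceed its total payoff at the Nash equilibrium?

2011.90 hours

The private return per contributed unit is 0.69 < 1 for everyone, so the Nash equilibrium is zero contribution and the group total is Σ E_j = 48 + 11 + 29 + 40 + 59 + 10 + 51 + 12 + 30 + 51 = 341.
Each contributed unit returns 6.900 to the group, so the social optimum is full contribution by everyone: group total = 6.900 × 341 = 2352.90.
Efficiency loss = (6.900 − 1) × 341 = 2011.90.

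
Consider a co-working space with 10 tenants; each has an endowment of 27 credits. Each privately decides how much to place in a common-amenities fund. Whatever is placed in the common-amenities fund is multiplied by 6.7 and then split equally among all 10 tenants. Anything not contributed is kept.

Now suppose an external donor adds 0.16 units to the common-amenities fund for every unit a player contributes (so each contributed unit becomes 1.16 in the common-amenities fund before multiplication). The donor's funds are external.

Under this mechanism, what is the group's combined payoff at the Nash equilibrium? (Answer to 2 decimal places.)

The effective private return is 6.7 × 1.16 / 10 = 0.7772, which is still under 1, so the mechanism doesn't change anyone's dominant strategy: zero contribution.
Everyone keeps their endowment and the group total is 10 × 27 = 270.

270.00 credits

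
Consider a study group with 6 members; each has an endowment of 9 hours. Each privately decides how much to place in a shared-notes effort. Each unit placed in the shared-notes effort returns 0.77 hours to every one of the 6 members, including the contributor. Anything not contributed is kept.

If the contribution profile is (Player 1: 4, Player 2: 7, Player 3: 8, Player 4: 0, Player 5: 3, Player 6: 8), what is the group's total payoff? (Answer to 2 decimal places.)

Total contributed: 4 + 7 + 8 + 0 + 3 + 8 = 30; total kept: 6 × 9 − 30 = 24.
The shared-notes effort pays out 0.77 × 6 × 30 = 138.60 in aggregate.
Group total = 24 + 138.60 = 162.60.

162.60 hours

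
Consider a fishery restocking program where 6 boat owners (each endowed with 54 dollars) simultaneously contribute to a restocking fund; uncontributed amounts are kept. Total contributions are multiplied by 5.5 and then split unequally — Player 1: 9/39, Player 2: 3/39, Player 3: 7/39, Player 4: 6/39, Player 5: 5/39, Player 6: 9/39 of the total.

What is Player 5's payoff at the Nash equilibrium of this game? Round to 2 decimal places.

Player j's private return per contributed unit is 5.5 × (j's share). Contributing is weakly dominant for j when that share is at least 1/5.5 = 0.1818, and contributing 0 is dominant otherwise.
Player 1 and Player 6 clear that bar, contributing 54 each; the remaining 4 contribute 0. Total contributed: 108.
Player 5 keeps 54 and receives 5.5 × 108 × 5/39 = 76.15 from the restocking fund, for a payoff of 130.15.

130.15 dollars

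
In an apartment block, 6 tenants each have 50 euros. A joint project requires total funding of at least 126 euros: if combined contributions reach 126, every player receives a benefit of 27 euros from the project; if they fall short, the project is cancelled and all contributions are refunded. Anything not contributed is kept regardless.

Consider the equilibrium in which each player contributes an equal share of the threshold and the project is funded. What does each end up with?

Equal share of the threshold: 126/6 = 21.
At this profile no one gains by cutting their contribution: any cut drops the total below 126, the project is cancelled, contributions are refunded, and the deviator ends with 50, which is less than 50 − 21 + 27 = 56. Contributing more than 21 just wastes the excess. So contributing exactly 21 is a best response.
Each player's payoff: 50 − 21 + 27 = 56.

56 euros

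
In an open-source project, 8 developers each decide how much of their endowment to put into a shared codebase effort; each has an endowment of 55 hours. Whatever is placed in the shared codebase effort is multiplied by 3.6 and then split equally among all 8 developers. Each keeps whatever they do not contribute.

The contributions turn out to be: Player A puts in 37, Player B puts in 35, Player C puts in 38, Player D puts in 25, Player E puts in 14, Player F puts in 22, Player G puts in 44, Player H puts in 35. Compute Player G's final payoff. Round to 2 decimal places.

Total contributed: 37 + 35 + 38 + 25 + 14 + 22 + 44 + 35 = 250.
Each receives 3.6 × 250 / 8 = 112.50 from the shared codebase effort.
Player G keeps 55 − 44 = 11, so Player G's payoff is 11 + 112.50 = 123.50.

123.50 hours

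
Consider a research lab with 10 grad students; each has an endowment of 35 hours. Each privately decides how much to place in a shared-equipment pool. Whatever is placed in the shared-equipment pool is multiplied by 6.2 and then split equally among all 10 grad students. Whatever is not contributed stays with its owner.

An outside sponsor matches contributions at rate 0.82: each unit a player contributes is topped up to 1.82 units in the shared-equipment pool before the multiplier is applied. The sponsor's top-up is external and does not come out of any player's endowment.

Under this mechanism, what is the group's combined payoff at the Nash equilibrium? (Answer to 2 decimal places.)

3949.40 hours

The effective private return per unit is now 6.2 × 1.82 / 10 = 1.1284 > 1, so every player's dominant strategy flips to full contribution.
At the Nash equilibrium everyone contributes 35. Group total payoff = 6.2 × 1.82 × 350 = 3949.40.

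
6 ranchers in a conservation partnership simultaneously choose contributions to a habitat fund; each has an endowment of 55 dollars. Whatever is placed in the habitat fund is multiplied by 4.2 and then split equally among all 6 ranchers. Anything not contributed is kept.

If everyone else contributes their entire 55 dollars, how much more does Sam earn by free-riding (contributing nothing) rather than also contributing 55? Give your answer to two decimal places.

16.50 dollars

Switching from a contribution of 55 to 0 lets Sam keep an extra 55 dollars, but lowers the habitat fund by 55, which costs Sam their own share of that drop: 4.2/6 × 55 = 38.50.
Net gain = 55 − 38.50 = 16.50. The private return per contributed unit (0.7000) is below 1, so free-riding is indeed the best response regardless of what the others do.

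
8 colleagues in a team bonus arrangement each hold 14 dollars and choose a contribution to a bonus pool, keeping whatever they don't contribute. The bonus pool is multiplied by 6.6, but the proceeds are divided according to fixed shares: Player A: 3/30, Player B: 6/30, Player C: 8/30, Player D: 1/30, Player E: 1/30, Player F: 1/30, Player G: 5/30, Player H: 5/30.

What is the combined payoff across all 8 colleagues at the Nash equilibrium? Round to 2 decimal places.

A player with share s gets back 6.6·s per unit contributed, so full contribution is dominant for anyone with s > 1/6.6 = 0.1515 and zero contribution is dominant for anyone below.
Player B, Player C, Player G and Player H are above the threshold, contributing 14 each; the remaining 4 contribute 0. Total contributed: 56.
The bonus pool pays out 6.6 × 56 = 369.60 in total (split across the unequal shares, but the aggregate is all that matters for the group sum).
The 4 free-riders keep 14 each, adding 56. Group total = 56 + 369.60 = 425.60.

425.60 dollars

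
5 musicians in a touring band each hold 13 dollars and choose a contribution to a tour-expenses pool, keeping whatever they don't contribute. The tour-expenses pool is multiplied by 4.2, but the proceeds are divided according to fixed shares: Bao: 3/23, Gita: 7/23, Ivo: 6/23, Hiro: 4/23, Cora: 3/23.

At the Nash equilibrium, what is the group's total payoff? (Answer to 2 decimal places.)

148.20 dollars

Player j's private return per contributed unit is 4.2 × (j's share). Contributing is weakly dominant for j when that share is at least 1/4.2 = 0.2381, and contributing 0 is dominant otherwise.
Gita and Ivo clear that bar, contributing 13 each; the remaining 3 contribute 0. Total contributed: 26.
The tour-expenses pool pays out 4.2 × 26 = 109.20 in total (split across the unequal shares, but the aggregate is all that matters for the group sum).
The 3 free-riders keep 13 each, adding 39. Group total = 39 + 109.20 = 148.20.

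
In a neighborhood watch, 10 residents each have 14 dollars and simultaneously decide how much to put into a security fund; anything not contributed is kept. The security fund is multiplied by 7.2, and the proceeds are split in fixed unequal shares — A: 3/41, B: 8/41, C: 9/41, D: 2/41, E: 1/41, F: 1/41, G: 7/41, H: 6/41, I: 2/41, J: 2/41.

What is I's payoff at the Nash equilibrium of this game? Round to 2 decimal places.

33.67 dollars

A player with share s gets back 7.2·s per unit contributed, so full contribution is dominant for anyone with s > 1/7.2 = 0.1389 and zero contribution is dominant for anyone below.
B, C, G and H are above the threshold, contributing 14 each; the remaining 6 contribute 0. Total contributed: 56.
I keeps 14 and receives 7.2 × 56 × 2/41 = 19.67 from the security fund, for a payoff of 33.67.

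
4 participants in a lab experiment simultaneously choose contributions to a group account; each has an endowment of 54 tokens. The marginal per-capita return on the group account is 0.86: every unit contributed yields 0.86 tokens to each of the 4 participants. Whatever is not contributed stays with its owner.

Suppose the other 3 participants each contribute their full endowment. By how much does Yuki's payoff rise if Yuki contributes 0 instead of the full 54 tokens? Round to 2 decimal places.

7.56 tokens

Switching from a contribution of 54 to 0 lets Yuki keep an extra 54 tokens, but lowers the group account by 54, which costs Yuki their own share of that drop: 0.86 × 54 = 46.44.
Net gain = 54 − 46.44 = 7.56. The private return per contributed unit (0.86) is below 1, so free-riding is indeed the best response regardless of what the others do.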